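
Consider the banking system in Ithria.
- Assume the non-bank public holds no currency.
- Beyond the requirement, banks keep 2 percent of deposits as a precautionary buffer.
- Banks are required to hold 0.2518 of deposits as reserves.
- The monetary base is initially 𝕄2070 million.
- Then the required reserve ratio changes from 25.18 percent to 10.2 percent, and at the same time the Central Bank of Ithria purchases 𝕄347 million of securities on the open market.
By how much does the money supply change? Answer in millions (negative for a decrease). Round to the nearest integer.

Before: m₁ = 1 / (0.2518 + 0.02) ≈ 3.67918, MB₁ = 2070, so M₁ = 3.67918 × 2070 = 7615.9026 million.
After: m₂ = 1 / (0.102 + 0.02) ≈ 8.19672, MB₂ = 2070 + 347 = 2417, so M₂ = 8.19672 × 2417 ≈ 19811.4722 million.
ΔM = M₂ − M₁ = 19811.4722 − 7615.9026 = 12195.5696 million.

𝕄12196 million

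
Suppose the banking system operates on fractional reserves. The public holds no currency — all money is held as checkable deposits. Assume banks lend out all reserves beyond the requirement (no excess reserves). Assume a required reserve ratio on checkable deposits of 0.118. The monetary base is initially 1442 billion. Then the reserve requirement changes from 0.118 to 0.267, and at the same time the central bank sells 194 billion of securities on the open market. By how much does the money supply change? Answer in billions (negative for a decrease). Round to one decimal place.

Before: m₁ = 1 / (0.118) ≈ 8.474576, MB₁ = 1442, so M₁ = 8.474576 × 1442 ≈ 12220.3386 billion.
After: m₂ = 1 / (0.267) ≈ 3.745318, MB₂ = 1442 − 194 = 1248, so M₂ = 3.745318 × 1248 ≈ 4674.1569 billion.
ΔM = M₂ − M₁ = 4674.1569 − 12220.3386 = -7546.1817 billion.

-7546.2 billion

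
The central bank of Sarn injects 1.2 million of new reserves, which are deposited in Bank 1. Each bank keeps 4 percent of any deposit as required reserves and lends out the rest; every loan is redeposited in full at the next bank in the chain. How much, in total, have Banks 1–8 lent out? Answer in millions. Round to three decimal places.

8.024 million

Bank i lends (1 − rr)^i of the original deposit: Bank 1 lends 1.2·0.9600 = 1.1520, Bank 2 lends 1.2·0.9600² ≈ 1.1059, and so on.
Summing a geometric series: total = 1.2·[0.9600·(1 − 0.9600^8) / (1 − 0.9600)] ≈ 8.0240 million.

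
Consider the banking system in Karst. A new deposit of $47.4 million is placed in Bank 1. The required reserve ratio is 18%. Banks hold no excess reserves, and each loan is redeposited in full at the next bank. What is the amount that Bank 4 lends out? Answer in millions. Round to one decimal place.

Each bank lends a fraction (1 − rr) = 0.8200 of the deposit it receives, so Bank 4 receives 47.4·0.8200^3 and lends 47.4·0.8200^4 ≈ 21.4306 million.

$21.4 million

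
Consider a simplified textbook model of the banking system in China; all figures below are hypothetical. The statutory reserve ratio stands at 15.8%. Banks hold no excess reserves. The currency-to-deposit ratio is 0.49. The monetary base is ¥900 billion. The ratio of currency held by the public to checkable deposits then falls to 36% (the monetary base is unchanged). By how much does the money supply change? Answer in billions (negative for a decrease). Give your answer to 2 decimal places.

¥293.49 billion

Initially m₁ = (1 + 0.49) / (0.158 + 0.49) ≈ 2.299383, so M₁ = 2.299383 × 900 = 2069.4447 billion.
After the change m₂ = (1 + 0.36) / (0.158 + 0.36) ≈ 2.625483, so M₂ = 2.625483 × 900 = 2362.9347 billion.
ΔM = M₂ − M₁ = 2362.9347 − 2069.4447 = 293.49 billion.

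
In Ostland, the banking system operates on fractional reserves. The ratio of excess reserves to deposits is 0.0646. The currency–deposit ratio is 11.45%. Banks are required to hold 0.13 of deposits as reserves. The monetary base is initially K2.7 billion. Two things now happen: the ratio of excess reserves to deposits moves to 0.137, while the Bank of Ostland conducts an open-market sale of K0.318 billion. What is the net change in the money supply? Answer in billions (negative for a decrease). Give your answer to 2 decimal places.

Before: m₁ = (1 + 0.1145) / (0.13 + 0.0646 + 0.1145) ≈ 3.6056, MB₁ = 2.7, so M₁ = 3.6056 × 2.7 ≈ 9.7351 billion.
After: m₂ = (1 + 0.1145) / (0.13 + 0.137 + 0.1145) ≈ 2.9214, MB₂ = 2.7 − 0.318 = 2.382, so M₂ = 2.9214 × 2.382 ≈ 6.9588 billion.
ΔM = M₂ − M₁ = 6.9588 − 9.7351 = -2.7763 billion.

-2.78 billion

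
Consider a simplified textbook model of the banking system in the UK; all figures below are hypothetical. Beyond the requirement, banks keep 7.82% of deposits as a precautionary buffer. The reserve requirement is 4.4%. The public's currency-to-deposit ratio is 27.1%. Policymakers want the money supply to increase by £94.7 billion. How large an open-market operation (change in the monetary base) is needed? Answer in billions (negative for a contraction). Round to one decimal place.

The money multiplier is m = (1 + c) / (rr + e + c) = (1 + 0.271) / (0.044 + 0.0782 + 0.271) ≈ 3.2325.
ΔMB = ΔM / m = (+94.7) / 3.2325 ≈ 29.2962 billion.

£29.3 billion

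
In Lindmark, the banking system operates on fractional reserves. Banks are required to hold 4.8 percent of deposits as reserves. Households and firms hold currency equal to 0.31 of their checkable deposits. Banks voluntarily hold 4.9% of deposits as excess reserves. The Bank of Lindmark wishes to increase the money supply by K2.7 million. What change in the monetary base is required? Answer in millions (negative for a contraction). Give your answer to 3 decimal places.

K0.839 million

The money multiplier is m = (1 + c) / (rr + e + c) = (1 + 0.31) / (0.048 + 0.049 + 0.31) ≈ 3.21867.
ΔMB = ΔM / m = (+2.7) / 3.21867 ≈ 0.8389 million.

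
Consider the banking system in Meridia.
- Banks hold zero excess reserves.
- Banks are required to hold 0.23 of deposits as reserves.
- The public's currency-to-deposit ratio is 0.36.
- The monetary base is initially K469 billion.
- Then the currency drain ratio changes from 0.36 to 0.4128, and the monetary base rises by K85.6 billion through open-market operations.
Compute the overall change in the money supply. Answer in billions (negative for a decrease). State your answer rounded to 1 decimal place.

Before: m₁ = (1 + 0.36) / (0.23 + 0.36) ≈ 2.30508, MB₁ = 469, so M₁ = 2.30508 × 469 ≈ 1081.0825 billion.
After: m₂ = (1 + 0.4128) / (0.23 + 0.4128) ≈ 2.19788, MB₂ = 469 + 85.6 = 554.6, so M₂ = 2.19788 × 554.6 ≈ 1218.9442 billion.
ΔM = M₂ − M₁ = 1218.9442 − 1081.0825 = 137.8617 billion.

K137.9 billion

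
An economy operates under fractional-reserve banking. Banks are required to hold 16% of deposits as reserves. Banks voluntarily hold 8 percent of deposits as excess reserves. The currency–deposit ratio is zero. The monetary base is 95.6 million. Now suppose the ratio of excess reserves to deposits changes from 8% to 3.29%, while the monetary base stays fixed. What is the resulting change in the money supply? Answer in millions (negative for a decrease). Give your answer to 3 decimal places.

97.260 million

Initially m₁ = 1 / (0.16 + 0.08) ≈ 4.166667, so M₁ = 4.166667 × 95.6 ≈ 398.3334 million.
After the change m₂ = 1 / (0.16 + 0.0329) ≈ 5.184033, so M₂ = 5.184033 × 95.6 ≈ 495.5936 million.
ΔM = M₂ − M₁ = 495.5936 − 398.3334 = 97.2602 million.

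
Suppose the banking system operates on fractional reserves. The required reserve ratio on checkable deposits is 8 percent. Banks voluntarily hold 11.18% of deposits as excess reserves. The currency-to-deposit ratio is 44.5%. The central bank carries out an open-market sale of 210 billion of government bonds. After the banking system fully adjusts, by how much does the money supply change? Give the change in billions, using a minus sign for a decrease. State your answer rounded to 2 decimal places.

-476.52 billion

The money multiplier is m = (1 + c) / (rr + e + c) = (1 + 0.445) / (0.08 + 0.1118 + 0.445) ≈ 2.269158.
The sale removes 210 billion of base, so ΔM = m × ΔMB = 2.269158 × (−210) ≈ -476.5232 billion.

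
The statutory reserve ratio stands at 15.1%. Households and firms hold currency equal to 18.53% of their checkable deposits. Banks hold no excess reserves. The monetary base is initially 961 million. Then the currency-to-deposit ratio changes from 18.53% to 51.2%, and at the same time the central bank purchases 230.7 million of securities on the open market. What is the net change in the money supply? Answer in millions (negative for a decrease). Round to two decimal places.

Before: m₁ = (1 + 0.1853) / (0.151 + 0.1853) ≈ 3.5245317, MB₁ = 961, so M₁ = 3.5245317 × 961 ≈ 3387.075 million.
After: m₂ = (1 + 0.512) / (0.151 + 0.512) ≈ 2.2805430, MB₂ = 961 + 230.7 = 1191.7, so M₂ = 2.2805430 × 1191.7 ≈ 2717.7231 million.
ΔM = M₂ − M₁ = 2717.7231 − 3387.075 = -669.3519 million.

-669.35 million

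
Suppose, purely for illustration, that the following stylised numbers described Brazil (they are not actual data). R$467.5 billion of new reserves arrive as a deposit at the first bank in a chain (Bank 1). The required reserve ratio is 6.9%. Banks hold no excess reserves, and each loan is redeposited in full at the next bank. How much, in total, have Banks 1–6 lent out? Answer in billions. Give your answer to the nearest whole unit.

Bank i lends (1 − rr)^i of the original deposit: Bank 1 lends 467.5·0.9310 = 435.2425, Bank 2 lends 467.5·0.9310² ≈ 405.2108, and so on.
Summing a geometric series: total = 467.5·[0.9310·(1 − 0.9310^6) / (1 − 0.9310)] ≈ 2200.3366 billion.

R$2200 billion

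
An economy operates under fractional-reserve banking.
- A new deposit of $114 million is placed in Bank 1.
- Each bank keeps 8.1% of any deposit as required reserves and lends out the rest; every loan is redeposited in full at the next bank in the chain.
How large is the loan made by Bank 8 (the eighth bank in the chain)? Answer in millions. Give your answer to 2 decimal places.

Each bank lends a fraction (1 − rr) = 0.9190 of the deposit it receives, so Bank 8 receives 114·0.9190^7 and lends 114·0.9190^8 ≈ 58.0001 million.

$58.00 million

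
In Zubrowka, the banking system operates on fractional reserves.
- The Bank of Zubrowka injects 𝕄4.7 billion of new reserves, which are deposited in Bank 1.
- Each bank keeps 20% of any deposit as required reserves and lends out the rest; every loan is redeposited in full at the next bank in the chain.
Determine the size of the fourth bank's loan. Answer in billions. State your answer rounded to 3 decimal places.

Each bank lends a fraction (1 − rr) = 0.8000 of the deposit it receives, so Bank 4 receives 4.7·0.8000^3 and lends 4.7·0.8000^4 ≈ 1.9251 billion.

𝕄1.925 billion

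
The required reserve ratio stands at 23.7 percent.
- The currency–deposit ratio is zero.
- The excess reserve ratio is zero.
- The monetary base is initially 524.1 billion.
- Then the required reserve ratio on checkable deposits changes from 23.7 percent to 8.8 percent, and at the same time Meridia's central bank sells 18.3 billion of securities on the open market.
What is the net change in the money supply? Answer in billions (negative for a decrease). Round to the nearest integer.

3536 billion

Before: m₁ = 1 / (0.237) ≈ 4.2194, MB₁ = 524.1, so M₁ = 4.2194 × 524.1 ≈ 2211.3875 billion.
After: m₂ = 1 / (0.088) ≈ 11.3636, MB₂ = 524.1 − 18.3 = 505.8, so M₂ = 11.3636 × 505.8 ≈ 5747.7089 billion.
ΔM = M₂ − M₁ = 5747.7089 − 2211.3875 = 3536.3214 billion.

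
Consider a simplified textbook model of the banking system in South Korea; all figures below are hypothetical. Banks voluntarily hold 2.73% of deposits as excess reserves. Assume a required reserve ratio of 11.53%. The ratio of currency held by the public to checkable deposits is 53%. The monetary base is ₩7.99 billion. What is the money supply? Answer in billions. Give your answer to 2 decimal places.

₩18.18 billion

The money multiplier is m = (1 + c) / (rr + e + c) = (1 + 0.53) / (0.1153 + 0.0273 + 0.53) ≈ 2.2748.
So M = m × MB = 2.2748 × 7.99 ≈ 18.1757 billion.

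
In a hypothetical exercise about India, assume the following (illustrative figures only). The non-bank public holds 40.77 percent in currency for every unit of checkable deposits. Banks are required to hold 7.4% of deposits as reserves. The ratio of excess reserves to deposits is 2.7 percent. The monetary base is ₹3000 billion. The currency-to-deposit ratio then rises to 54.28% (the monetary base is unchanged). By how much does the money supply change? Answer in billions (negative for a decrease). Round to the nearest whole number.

-1113 billion

Initially m₁ = (1 + 0.4077) / (0.074 + 0.027 + 0.4077) ≈ 2.76725, so M₁ = 2.76725 × 3000 = 8301.75 billion.
After the change m₂ = (1 + 0.5428) / (0.074 + 0.027 + 0.5428) ≈ 2.39640, so M₂ = 2.39640 × 3000 = 7189.2 billion.
ΔM = M₂ − M₁ = 7189.2 − 8301.75 = -1112.55 billion.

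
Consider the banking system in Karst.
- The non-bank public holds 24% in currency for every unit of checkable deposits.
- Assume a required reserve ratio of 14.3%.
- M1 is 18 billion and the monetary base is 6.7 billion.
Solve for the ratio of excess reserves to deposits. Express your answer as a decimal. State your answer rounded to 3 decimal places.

0.079

Using m = M/MB = 18/6.7 ≈ 2.686567. Since m = (1 + c)/(c + rr + e), the denominator satisfies c + rr + e = (1 + c)/m = (1 + 0.24) / 2.686567 ≈ 0.461556.
With c = 0.24 and rr = 0.143, the ratio of excess reserves to deposits is 0.461556 − 0.24 − 0.143 = 0.078556.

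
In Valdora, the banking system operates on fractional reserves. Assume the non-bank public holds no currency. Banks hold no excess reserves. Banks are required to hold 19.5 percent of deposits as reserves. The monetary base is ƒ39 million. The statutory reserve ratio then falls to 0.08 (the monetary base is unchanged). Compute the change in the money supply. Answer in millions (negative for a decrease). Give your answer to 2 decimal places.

Initially m₁ = 1 / (0.195) ≈ 5.12821, so M₁ = 5.12821 × 39 ≈ 200.0002 million.
After the change m₂ = 1 / (0.08) = 12.5, so M₂ = 12.5 × 39 = 487.5 million.
ΔM = M₂ − M₁ = 487.5 − 200.0002 = 287.4998 million.

ƒ287.50 million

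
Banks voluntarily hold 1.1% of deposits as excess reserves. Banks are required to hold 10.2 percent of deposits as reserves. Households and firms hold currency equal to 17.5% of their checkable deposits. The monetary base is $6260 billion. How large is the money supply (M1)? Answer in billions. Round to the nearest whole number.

The money multiplier is m = (1 + c) / (rr + e + c) = (1 + 0.175) / (0.102 + 0.011 + 0.175) ≈ 4.07986.
So M = m × MB = 4.07986 × 6260 = 25539.9236 billion.

$25540 billion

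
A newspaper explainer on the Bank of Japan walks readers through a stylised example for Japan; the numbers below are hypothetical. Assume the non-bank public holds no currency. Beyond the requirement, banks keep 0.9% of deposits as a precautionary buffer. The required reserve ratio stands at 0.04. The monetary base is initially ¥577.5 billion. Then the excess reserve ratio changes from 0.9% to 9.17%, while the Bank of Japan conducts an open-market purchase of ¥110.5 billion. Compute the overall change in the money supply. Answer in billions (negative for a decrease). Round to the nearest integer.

-6562 billion

Before: m₁ = 1 / (0.04 + 0.009) ≈ 20.4082, MB₁ = 577.5, so M₁ = 20.4082 × 577.5 = 11785.7355 billion.
After: m₂ = 1 / (0.04 + 0.0917) ≈ 7.5930, MB₂ = 577.5 + 110.5 = 688, so M₂ = 7.5930 × 688 = 5223.984 billion.
ΔM = M₂ − M₁ = 5223.984 − 11785.7355 = -6561.7515 billion.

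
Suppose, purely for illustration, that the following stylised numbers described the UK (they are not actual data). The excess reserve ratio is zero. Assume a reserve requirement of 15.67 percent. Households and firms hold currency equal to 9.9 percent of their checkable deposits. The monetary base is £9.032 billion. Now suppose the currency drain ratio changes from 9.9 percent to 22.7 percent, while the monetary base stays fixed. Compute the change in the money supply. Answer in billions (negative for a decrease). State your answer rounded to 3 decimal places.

Initially m₁ = (1 + 0.099) / (0.1567 + 0.099) ≈ 4.29801, so M₁ = 4.29801 × 9.032 ≈ 38.8196 billion.
After the change m₂ = (1 + 0.227) / (0.1567 + 0.227) ≈ 3.19781, so M₂ = 3.19781 × 9.032 ≈ 28.8826 billion.
ΔM = M₂ − M₁ = 28.8826 − 38.8196 = -9.937 billion.

-9.937 billion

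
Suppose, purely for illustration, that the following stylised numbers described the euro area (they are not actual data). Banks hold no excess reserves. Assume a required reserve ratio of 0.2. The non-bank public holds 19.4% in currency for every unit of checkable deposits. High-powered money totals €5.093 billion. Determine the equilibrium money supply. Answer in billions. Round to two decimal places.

The money multiplier is m = (1 + c) / (rr + c) = (1 + 0.194) / (0.2 + 0.194) ≈ 3.0305.
So M = m × MB = 3.0305 × 5.093 ≈ 15.4343 billion.

€15.43 billion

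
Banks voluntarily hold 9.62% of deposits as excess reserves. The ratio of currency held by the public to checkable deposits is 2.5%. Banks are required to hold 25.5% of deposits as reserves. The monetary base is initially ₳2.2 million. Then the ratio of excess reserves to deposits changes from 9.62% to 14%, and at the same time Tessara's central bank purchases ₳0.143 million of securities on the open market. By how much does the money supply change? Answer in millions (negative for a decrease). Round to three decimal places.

Before: m₁ = (1 + 0.025) / (0.255 + 0.0962 + 0.025) ≈ 2.72461, MB₁ = 2.2, so M₁ = 2.72461 × 2.2 ≈ 5.9941 million.
After: m₂ = (1 + 0.025) / (0.255 + 0.14 + 0.025) ≈ 2.44048, MB₂ = 2.2 + 0.143 = 2.343, so M₂ = 2.44048 × 2.343 ≈ 5.718 million.
ΔM = M₂ − M₁ = 5.718 − 5.9941 = -0.2761 million.

-0.276 million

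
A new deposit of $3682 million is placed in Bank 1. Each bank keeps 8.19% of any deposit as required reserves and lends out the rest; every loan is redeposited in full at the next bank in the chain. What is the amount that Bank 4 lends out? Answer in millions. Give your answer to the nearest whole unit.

$2616 million

Each bank lends a fraction (1 − rr) = 0.9181 of the deposit it receives, so Bank 4 receives 3682·0.9181^3 and lends 3682·0.9181^4 ≈ 2616.0361 million.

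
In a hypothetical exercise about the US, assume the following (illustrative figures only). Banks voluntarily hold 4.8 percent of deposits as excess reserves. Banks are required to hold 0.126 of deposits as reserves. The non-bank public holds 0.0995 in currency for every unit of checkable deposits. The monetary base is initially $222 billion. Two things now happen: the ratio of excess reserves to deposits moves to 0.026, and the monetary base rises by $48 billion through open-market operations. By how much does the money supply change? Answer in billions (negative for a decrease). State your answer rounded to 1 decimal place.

Before: m₁ = (1 + 0.0995) / (0.126 + 0.048 + 0.0995) ≈ 4.02011, MB₁ = 222, so M₁ = 4.02011 × 222 ≈ 892.4644 billion.
After: m₂ = (1 + 0.0995) / (0.126 + 0.026 + 0.0995) ≈ 4.37177, MB₂ = 222 + 48 = 270, so M₂ = 4.37177 × 270 = 1180.3779 billion.
ΔM = M₂ − M₁ = 1180.3779 − 892.4644 = 287.9135 billion.

$287.9 billion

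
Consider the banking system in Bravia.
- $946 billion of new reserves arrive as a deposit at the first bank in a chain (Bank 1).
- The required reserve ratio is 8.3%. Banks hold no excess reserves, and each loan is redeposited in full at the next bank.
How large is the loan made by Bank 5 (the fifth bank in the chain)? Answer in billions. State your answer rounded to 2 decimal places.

$613.39 billion

Each bank lends a fraction (1 − rr) = 0.9170 of the deposit it receives, so Bank 5 receives 946·0.9170^4 and lends 946·0.9170^5 ≈ 613.3916 billion.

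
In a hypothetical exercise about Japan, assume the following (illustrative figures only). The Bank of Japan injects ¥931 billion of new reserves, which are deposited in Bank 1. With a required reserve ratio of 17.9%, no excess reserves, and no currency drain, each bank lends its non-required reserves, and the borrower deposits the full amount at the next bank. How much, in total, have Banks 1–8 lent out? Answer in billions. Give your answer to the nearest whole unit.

Bank i lends (1 − rr)^i of the original deposit: Bank 1 lends 931·0.8210 = 764.3510, Bank 2 lends 931·0.8210² ≈ 627.5322, and so on.
Summing a geometric series: total = 931·[0.8210·(1 − 0.8210^8) / (1 − 0.8210)] ≈ 3388.6929 billion.

¥3389 billion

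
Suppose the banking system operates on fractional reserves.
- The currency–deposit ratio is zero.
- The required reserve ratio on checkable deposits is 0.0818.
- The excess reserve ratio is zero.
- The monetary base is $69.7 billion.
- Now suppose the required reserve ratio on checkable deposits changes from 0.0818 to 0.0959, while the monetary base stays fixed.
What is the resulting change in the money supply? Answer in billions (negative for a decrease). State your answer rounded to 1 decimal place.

Initially m₁ = 1 / (0.0818) ≈ 12.2249, so M₁ = 12.2249 × 69.7 ≈ 852.0755 billion.
After the change m₂ = 1 / (0.0959) ≈ 10.4275, so M₂ = 10.4275 × 69.7 ≈ 726.7968 billion.
ΔM = M₂ − M₁ = 726.7968 − 852.0755 = -125.2787 billion.

-125.3 billion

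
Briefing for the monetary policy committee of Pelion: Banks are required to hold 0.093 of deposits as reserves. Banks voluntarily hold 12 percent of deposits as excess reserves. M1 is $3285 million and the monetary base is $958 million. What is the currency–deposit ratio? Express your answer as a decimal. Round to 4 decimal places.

0.1110

Using m = M/MB = 3285/958 ≈ 3.429019. From m = (1 + c)/(c + rr + e), rearranging gives 1 + c = m·(c + rr + e), so c·(1 − m) = m·(rr + e) − 1.
Hence c = [m·(rr + e) − 1]/(1 − m) = [3.429019 × (0.093 + 0.12) − 1] / (1 − 3.429019) ≈ 0.110999.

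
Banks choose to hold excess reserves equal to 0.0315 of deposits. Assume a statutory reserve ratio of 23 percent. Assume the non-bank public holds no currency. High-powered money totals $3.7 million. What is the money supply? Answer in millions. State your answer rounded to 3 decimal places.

The money multiplier is m = 1 / (rr + e) = 1 / (0.23 + 0.0315) ≈ 3.82409.
So M = m × MB = 3.82409 × 3.7 ≈ 14.1491 million.

$14.149 million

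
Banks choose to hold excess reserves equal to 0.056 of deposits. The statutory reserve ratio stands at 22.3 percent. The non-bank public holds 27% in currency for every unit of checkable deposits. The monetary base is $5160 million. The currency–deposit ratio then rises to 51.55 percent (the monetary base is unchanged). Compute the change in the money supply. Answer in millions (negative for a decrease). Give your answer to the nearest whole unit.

Initially m₁ = (1 + 0.27) / (0.223 + 0.056 + 0.27) ≈ 2.31330, so M₁ = 2.31330 × 5160 = 11936.628 million.
After the change m₂ = (1 + 0.5155) / (0.223 + 0.056 + 0.5155) ≈ 1.90749, so M₂ = 1.90749 × 5160 = 9842.6484 million.
ΔM = M₂ − M₁ = 9842.6484 − 11936.628 = -2093.9796 million.

-2094 million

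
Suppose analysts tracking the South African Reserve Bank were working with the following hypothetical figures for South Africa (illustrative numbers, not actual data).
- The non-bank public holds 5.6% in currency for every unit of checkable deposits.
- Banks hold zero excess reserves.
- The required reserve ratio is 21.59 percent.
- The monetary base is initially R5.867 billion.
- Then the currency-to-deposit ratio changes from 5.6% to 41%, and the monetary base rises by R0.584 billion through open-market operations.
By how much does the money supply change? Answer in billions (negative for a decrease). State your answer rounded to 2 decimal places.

Before: m₁ = (1 + 0.056) / (0.2159 + 0.056) ≈ 3.8838, MB₁ = 5.867, so M₁ = 3.8838 × 5.867 ≈ 22.7863 billion.
After: m₂ = (1 + 0.41) / (0.2159 + 0.41) ≈ 2.2528, MB₂ = 5.867 + 0.584 = 6.451, so M₂ = 2.2528 × 6.451 ≈ 14.5328 billion.
ΔM = M₂ − M₁ = 14.5328 − 22.7863 = -8.2535 billion.

-8.25 billion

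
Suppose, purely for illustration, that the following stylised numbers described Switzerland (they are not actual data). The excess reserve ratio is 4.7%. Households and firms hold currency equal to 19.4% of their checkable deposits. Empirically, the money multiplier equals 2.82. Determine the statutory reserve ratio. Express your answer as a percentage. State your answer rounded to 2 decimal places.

Using m = 2.82. Since m = (1 + c)/(c + rr + e), the denominator satisfies c + rr + e = (1 + c)/m = (1 + 0.194) / 2.82 ≈ 0.423404.
With c = 0.194 and e = 0.047, the statutory reserve ratio is 0.423404 − 0.194 − 0.047 = 0.182404.

18.24%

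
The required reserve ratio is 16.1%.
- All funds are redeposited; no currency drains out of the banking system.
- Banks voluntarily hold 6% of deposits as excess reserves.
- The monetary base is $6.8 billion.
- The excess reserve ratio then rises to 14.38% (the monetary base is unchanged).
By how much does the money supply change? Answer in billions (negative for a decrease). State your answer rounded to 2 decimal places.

-8.46 billion

Initially m₁ = 1 / (0.161 + 0.06) ≈ 4.5249, so M₁ = 4.5249 × 6.8 ≈ 30.7693 billion.
After the change m₂ = 1 / (0.161 + 0.1438) ≈ 3.2808, so M₂ = 3.2808 × 6.8 ≈ 22.3094 billion.
ΔM = M₂ − M₁ = 22.3094 − 30.7693 = -8.4599 billion.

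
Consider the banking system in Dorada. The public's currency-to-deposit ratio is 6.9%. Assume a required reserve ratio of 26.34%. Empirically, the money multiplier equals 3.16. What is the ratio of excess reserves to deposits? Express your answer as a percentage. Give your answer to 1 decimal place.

Using m = 3.16. Since m = (1 + c)/(c + rr + e), the denominator satisfies c + rr + e = (1 + c)/m = (1 + 0.069) / 3.16 ≈ 0.338291.
With c = 0.069 and rr = 0.2634, the ratio of excess reserves to deposits is 0.338291 − 0.069 − 0.2634 = 0.005891.

0.6%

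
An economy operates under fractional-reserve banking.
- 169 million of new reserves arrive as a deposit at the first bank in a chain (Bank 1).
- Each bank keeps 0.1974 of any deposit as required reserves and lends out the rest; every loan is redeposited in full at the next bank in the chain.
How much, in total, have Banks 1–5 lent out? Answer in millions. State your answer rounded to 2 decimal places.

Bank i lends (1 − rr)^i of the original deposit: Bank 1 lends 169·0.8026 = 135.6394, Bank 2 lends 169·0.8026² ≈ 108.8642, and so on.
Summing a geometric series: total = 169·[0.8026·(1 − 0.8026^5) / (1 − 0.8026)] ≈ 458.2883 million.

458.29 million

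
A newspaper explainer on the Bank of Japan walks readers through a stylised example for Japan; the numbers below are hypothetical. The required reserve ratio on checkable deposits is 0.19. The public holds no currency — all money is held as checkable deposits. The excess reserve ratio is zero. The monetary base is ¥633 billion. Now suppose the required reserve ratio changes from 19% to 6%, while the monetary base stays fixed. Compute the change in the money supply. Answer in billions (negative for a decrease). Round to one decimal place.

Initially m₁ = 1 / (0.19) ≈ 5.26316, so M₁ = 5.26316 × 633 ≈ 3331.5803 billion.
After the change m₂ = 1 / (0.06) ≈ 16.66667, so M₂ = 16.66667 × 633 ≈ 10550.0021 billion.
ΔM = M₂ − M₁ = 10550.0021 − 3331.5803 = 7218.4218 billion.

¥7218.4 billion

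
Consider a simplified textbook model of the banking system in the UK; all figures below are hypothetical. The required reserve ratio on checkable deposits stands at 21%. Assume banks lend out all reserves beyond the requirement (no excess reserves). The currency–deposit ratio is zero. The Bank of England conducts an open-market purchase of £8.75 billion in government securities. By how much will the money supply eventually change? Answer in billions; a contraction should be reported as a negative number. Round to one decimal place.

£41.7 billion

The simple money multiplier is m = 1/rr = 1/0.21 ≈ 4.7619.
An open-market purchase increases the monetary base by 8.75 billion, so ΔM = m × ΔMB = 4.7619 × 8.75 ≈ 41.6666 billion.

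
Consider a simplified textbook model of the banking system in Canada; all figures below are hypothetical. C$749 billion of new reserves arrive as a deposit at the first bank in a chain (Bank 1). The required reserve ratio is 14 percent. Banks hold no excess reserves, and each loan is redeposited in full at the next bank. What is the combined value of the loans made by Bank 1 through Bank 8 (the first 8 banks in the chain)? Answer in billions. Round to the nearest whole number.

C$3224 billion

Bank i lends (1 − rr)^i of the original deposit: Bank 1 lends 749·0.8600 = 644.1400, Bank 2 lends 749·0.8600² = 553.9604, and so on.
Summing a geometric series: total = 749·[0.8600·(1 − 0.8600^8) / (1 − 0.8600)] ≈ 3224.2983 billion.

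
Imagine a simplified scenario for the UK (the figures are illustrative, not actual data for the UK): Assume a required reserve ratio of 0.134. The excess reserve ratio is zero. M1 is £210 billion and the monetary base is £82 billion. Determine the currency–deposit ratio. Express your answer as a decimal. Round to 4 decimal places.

Using m = M/MB = 210/82 ≈ 2.560976. From m = (1 + c)/(c + rr + e), rearranging gives 1 + c = m·(c + rr + e), so c·(1 − m) = m·(rr + e) − 1.
Hence c = [m·(rr + e) − 1]/(1 − m) = [2.560976 × (0.134 + 0) − 1] / (1 − 2.560976) ≈ 0.420781.

0.4208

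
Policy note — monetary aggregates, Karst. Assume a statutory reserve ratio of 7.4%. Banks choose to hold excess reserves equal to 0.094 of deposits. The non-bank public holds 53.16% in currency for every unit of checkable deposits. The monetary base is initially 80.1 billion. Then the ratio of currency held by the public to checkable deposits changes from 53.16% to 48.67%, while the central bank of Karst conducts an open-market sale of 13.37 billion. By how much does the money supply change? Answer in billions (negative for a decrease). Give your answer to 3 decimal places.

-23.828 billion

Before: m₁ = (1 + 0.5316) / (0.074 + 0.094 + 0.5316) = 2.189251, MB₁ = 80.1, so M₁ = 2.189251 × 80.1 ≈ 175.359 billion.
After: m₂ = (1 + 0.4867) / (0.074 + 0.094 + 0.4867) ≈ 2.270811, MB₂ = 80.1 − 13.37 = 66.73, so M₂ = 2.270811 × 66.73 ≈ 151.5312 billion.
ΔM = M₂ − M₁ = 151.5312 − 175.359 = -23.8278 billion.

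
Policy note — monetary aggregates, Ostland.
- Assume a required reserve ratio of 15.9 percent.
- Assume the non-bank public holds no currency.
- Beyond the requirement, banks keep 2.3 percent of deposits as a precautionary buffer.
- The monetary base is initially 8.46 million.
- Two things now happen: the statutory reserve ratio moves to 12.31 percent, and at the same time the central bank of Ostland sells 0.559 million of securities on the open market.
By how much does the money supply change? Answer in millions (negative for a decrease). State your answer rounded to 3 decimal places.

Before: m₁ = 1 / (0.159 + 0.023) ≈ 5.49451, MB₁ = 8.46, so M₁ = 5.49451 × 8.46 ≈ 46.4836 million.
After: m₂ = 1 / (0.1231 + 0.023) ≈ 6.84463, MB₂ = 8.46 − 0.559 = 7.901, so M₂ = 6.84463 × 7.901 ≈ 54.0794 million.
ΔM = M₂ − M₁ = 54.0794 − 46.4836 = 7.5958 million.

7.596 million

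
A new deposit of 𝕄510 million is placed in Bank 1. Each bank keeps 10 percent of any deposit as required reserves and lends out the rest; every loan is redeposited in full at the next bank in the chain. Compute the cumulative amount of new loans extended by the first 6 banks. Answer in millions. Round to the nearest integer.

𝕄2151 million

Bank i lends (1 − rr)^i of the original deposit: Bank 1 lends 510·0.9000 = 459.0000, Bank 2 lends 510·0.9000² = 413.1000, and so on.
Summing a geometric series: total = 510·[0.9000·(1 − 0.9000^6) / (1 − 0.9000)] ≈ 2150.6858 million.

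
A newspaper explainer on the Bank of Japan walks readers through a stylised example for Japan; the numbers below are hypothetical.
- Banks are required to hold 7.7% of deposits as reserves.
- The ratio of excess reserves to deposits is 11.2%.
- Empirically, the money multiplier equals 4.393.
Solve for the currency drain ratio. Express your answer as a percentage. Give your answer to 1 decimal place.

5.0%

Using m = 4.393. From m = (1 + c)/(c + rr + e), rearranging gives 1 + c = m·(c + rr + e), so c·(1 − m) = m·(rr + e) − 1.
Hence c = [m·(rr + e) − 1]/(1 − m) = [4.393 × (0.077 + 0.112) − 1] / (1 − 4.393) ≈ 0.050022.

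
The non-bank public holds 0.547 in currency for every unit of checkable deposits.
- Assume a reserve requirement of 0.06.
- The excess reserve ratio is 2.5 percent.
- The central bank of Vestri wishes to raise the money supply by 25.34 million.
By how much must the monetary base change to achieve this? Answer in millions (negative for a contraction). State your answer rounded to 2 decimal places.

10.35 million

The money multiplier is m = (1 + c) / (rr + e + c) = (1 + 0.547) / (0.06 + 0.025 + 0.547) ≈ 2.44778.
ΔMB = ΔM / m = (+25.34) / 2.44778 ≈ 10.3522 million.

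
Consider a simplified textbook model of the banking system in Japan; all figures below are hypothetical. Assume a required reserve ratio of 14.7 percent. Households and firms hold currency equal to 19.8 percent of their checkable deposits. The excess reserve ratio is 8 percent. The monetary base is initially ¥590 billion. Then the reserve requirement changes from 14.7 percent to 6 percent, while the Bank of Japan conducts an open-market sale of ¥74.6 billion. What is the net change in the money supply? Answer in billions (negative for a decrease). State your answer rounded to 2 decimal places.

¥163.67 billion

Before: m₁ = (1 + 0.198) / (0.147 + 0.08 + 0.198) ≈ 2.818824, MB₁ = 590, so M₁ = 2.818824 × 590 ≈ 1663.1062 billion.
After: m₂ = (1 + 0.198) / (0.06 + 0.08 + 0.198) ≈ 3.544379, MB₂ = 590 − 74.6 = 515.4, so M₂ = 3.544379 × 515.4 ≈ 1826.7729 billion.
ΔM = M₂ − M₁ = 1826.7729 − 1663.1062 = 163.6667 billion.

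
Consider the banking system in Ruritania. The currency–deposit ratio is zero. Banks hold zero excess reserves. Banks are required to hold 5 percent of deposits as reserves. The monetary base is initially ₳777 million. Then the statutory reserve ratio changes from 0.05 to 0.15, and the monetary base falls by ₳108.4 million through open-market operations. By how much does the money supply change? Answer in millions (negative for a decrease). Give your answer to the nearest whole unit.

-11083 million

Before: m₁ = 1 / (0.05) = 20, MB₁ = 777, so M₁ = 20 × 777 = 15540 million.
After: m₂ = 1 / (0.15) ≈ 6.6667, MB₂ = 777 − 108.4 = 668.6, so M₂ = 6.6667 × 668.6 ≈ 4457.3556 million.
ΔM = M₂ − M₁ = 4457.3556 − 15540 = -11082.6444 million.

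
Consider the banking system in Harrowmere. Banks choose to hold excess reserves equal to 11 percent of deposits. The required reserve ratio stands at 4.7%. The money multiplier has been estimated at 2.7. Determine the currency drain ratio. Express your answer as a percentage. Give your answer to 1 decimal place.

Using m = 2.7. From m = (1 + c)/(c + rr + e), rearranging gives 1 + c = m·(c + rr + e), so c·(1 − m) = m·(rr + e) − 1.
Hence c = [m·(rr + e) − 1]/(1 − m) = [2.7 × (0.047 + 0.11) − 1] / (1 − 2.7) ≈ 0.338882.

33.9%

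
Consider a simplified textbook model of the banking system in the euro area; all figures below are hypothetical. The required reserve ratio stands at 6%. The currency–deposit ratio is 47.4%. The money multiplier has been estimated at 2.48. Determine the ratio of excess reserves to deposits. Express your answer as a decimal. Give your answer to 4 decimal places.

Using m = 2.48. Since m = (1 + c)/(c + rr + e), the denominator satisfies c + rr + e = (1 + c)/m = (1 + 0.474) / 2.48 ≈ 0.594355.
With c = 0.474 and rr = 0.06, the ratio of excess reserves to deposits is 0.594355 − 0.474 − 0.06 = 0.060355.

0.0604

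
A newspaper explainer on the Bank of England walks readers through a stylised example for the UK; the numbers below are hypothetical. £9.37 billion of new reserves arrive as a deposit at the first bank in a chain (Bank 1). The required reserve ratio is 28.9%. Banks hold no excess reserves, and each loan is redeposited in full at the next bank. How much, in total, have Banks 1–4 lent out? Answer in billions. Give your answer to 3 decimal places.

£17.161 billion

Bank i lends (1 − rr)^i of the original deposit: Bank 1 lends 9.37·0.7110 ≈ 6.6621, Bank 2 lends 9.37·0.7110² ≈ 4.7367, and so on.
Summing a geometric series: total = 9.37·[0.7110·(1 − 0.7110^4) / (1 − 0.7110)] ≈ 17.1611 billion.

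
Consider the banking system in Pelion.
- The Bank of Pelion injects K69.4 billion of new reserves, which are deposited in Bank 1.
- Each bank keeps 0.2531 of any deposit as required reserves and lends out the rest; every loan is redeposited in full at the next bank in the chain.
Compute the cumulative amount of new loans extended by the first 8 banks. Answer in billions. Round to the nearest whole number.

K185 billion

Bank i lends (1 − rr)^i of the original deposit: Bank 1 lends 69.4·0.7469 ≈ 51.8349, Bank 2 lends 69.4·0.7469² ≈ 38.7155, and so on.
Summing a geometric series: total = 69.4·[0.7469·(1 − 0.7469^8) / (1 − 0.7469)] ≈ 184.9650 billion.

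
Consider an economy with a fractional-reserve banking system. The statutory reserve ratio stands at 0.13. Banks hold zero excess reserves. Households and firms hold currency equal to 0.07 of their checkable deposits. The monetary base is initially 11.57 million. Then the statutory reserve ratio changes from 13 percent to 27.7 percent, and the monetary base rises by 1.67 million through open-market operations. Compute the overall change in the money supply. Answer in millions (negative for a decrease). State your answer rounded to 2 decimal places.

-21.07 million

Before: m₁ = (1 + 0.07) / (0.13 + 0.07) = 5.35, MB₁ = 11.57, so M₁ = 5.35 × 11.57 = 61.8995 million.
After: m₂ = (1 + 0.07) / (0.277 + 0.07) ≈ 3.08357, MB₂ = 11.57 + 1.67 = 13.24, so M₂ = 3.08357 × 13.24 ≈ 40.8265 million.
ΔM = M₂ − M₁ = 40.8265 − 61.8995 = -21.073 million.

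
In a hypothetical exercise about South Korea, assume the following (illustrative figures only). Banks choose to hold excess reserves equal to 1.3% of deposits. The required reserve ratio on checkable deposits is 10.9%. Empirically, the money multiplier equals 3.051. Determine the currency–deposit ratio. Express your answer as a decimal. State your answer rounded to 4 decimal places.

0.3061

Using m = 3.051. From m = (1 + c)/(c + rr + e), rearranging gives 1 + c = m·(c + rr + e), so c·(1 − m) = m·(rr + e) − 1.
Hence c = [m·(rr + e) − 1]/(1 − m) = [3.051 × (0.109 + 0.013) − 1] / (1 − 3.051) ≈ 0.306084.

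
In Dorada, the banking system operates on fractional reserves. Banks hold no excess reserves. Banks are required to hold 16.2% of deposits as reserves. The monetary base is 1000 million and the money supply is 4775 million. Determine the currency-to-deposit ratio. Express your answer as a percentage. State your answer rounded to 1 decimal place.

Using m = M/MB = 4775/1000 = 4.775000. From m = (1 + c)/(c + rr + e), rearranging gives 1 + c = m·(c + rr + e), so c·(1 − m) = m·(rr + e) − 1.
Hence c = [m·(rr + e) − 1]/(1 − m) = [4.775000 × (0.162 + 0) − 1] / (1 − 4.775000) ≈ 0.059987.

6.0%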